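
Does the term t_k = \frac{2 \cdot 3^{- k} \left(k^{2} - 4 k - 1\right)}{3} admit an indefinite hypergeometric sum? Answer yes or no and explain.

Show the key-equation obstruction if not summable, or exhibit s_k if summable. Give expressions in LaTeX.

Yes. s_k = 3^{- k} \left(- k^{2} + 3 k + 2\right).

Step 1: r(k) = (k**2 - 2*k - 4)/(3*(k**2 - 4*k - 1)).
A = 1/3, B = 1, C = k**2 - 4*k - 1.
f must satisfy (1/3)·f(k+1) − (1)·f(k) = k**2 - 4*k - 1.
d = 2 from the (0,0,2) case.
Solving with deg f ≤ 2: f(k) = -3*(k**2 - 3*k - 2)/2.
Then R = B(k−1)f/C = -3*(k**2 - 3*k - 2)/(2*(k**2 - 4*k - 1)), so s_k = R(k)·t_k = (-k**2 + 3*k + 2)/3**k.
Check: Δs_k = 2*(k**2 - 4*k - 1)/(3*3**k). ✓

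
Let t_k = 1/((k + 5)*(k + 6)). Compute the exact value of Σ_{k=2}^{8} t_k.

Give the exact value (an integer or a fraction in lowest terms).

Σ = 1/14

t_(k+1)/t_k = (k + 5)/(k + 7).
Normal form (A,B,C) = (k + 5, k + 7, 1).
f must satisfy (k + 5)·f(k+1) − (k + 6)·f(k) = 1.
deg f ≤ 1 (via 1,1,0).
Coefficient equations give f(k) = k/5.
So s_k = (B(k−1)f/C)·t_k = (k*(k + 6)/5)·t_k = k/(5*(k + 5)).
Verify: 1/(k**2 + 11*k + 30) matches t_k.
Evaluate s at k=9 and k=2: 9/70 and 2/35; difference 1/14.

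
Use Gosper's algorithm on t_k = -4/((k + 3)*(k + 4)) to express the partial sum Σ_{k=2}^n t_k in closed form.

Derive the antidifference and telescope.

Compute t_(k+1)/t_k: get (k + 3)/(k + 5).
So A=k + 3 and B=k + 5, with C=1.
Key eq: (k + 3)·f(k+1) = (k + 4)·f(k) + (1).
From deg A=1, deg B=1, deg C=0: d=1.
Solve for f: f(k) = k/3 (degree 1 ≤ 1).
Then R = B(k−1)f/C = k*(k + 4)/3, so s_k = R(k)·t_k = -4*k/(3*k + 9).
Verify: -4/(k**2 + 7*k + 12) matches t_k.
Σ_(k=2)^n t_k = s_(n+1) − s_(2) = (4*(-n - 1)/(3*(n + 4))) − (-8/15), i.e. 4*(1 - n)/(5*(n + 4)).

S(n) = 4*(1 - n)/(5*(n + 4))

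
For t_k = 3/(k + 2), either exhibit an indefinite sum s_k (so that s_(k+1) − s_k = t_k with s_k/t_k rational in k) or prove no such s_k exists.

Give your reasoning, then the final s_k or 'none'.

Step 1: r(k) = (k + 2)/(k + 3).
Factor: A=k + 2; B=k + 3; C=1.
Need (k + 2)·f(k+1) − (k + 2)·f(k) = 1.
From deg A=1, deg B=1, deg C=0: d=0.
Generic f = c0 gives residual -1; -1 = 0 cannot hold, so t_k is not Gosper-summable.

no hypergeometric antidifference exists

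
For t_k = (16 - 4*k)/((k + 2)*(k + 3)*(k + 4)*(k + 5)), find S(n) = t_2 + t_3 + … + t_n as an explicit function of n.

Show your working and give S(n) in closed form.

The ratio is (k - 3)*(k + 2)/((k - 4)*(k + 6)).
Gosper form: A/B · C(k+1)/C(k) with A=k + 2, B=k + 6, C=k - 4.
Key eq: (k + 2)·f(k+1) = (k + 5)·f(k) + (k - 4).
Bound: deg f ≤ 3.
Solving with deg f ≤ 3: f(k) = -k*(k**2 + 9*k + 38)/24.
Certificate R = B(k−1)f/C = -k*(k + 5)*(k**2 + 9*k + 38)/(24*(k - 4)) gives s_k = k*(k**2 + 9*k + 38)/(6*(k + 2)*(k + 3)*(k + 4)).
s_(k+1) − s_k = 4*(4 - k)/(k**4 + 14*k**3 + 71*k**2 + 154*k + 120) = t_k.
Telescope: S(n) = s_(n+1) − s_(2) = (n**3 + 12*n**2 + 59*n + 48)/(6*(n**3 + 12*n**2 + 47*n + 60)) − (1/6) = 2*(n - 1)/(n**3 + 12*n**2 + 47*n + 60).

S(n) = 2*(n - 1)/(n**3 + 12*n**2 + 47*n + 60)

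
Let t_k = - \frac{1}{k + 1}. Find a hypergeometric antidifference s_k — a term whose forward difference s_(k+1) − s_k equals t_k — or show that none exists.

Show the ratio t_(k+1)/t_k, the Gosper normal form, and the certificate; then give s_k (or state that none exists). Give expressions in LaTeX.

no hypergeometric antidifference exists

Ratio r(k) = (k + 1)/(k + 2).
So A=k + 1 and B=k + 2, with C=1.
f must satisfy (k + 1)·f(k+1) − (k + 1)·f(k) = 1.
Bound: deg f ≤ 0.
Write f(k) = c0. Then LHS − RHS = -1, requiring -1 = 0: contradictory. No certificate.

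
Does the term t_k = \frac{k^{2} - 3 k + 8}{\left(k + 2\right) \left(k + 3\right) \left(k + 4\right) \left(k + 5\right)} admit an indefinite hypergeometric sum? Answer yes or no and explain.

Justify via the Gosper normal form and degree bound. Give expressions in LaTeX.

Yes. s_k = \frac{k \left(k^{2} + 3 k + 20\right)}{6 \left(k + 2\right) \left(k + 3\right) \left(k + 4\right)}.

The ratio is (k + 2)*(-3*k + (k + 1)**2 + 5)/((k + 6)*(k**2 - 3*k + 8)).
Take A(k)=k + 2, B(k)=k + 6, C(k)=k**2 - 3*k + 8.
Key eq: (k + 2)·f(k+1) = (k + 5)·f(k) + (k**2 - 3*k + 8).
Bound: deg f ≤ 3.
Solve for f: f(k) = k*(k**2 + 3*k + 20)/6 (degree 3 ≤ 3).
Certificate R = B(k−1)f/C = k*(k + 5)*(k**2 + 3*k + 20)/(6*(k**2 - 3*k + 8)) gives s_k = k*(k**2 + 3*k + 20)/(6*(k + 2)*(k + 3)*(k + 4)).
Verify: (k**2 - 3*k + 8)/(k**4 + 14*k**3 + 71*k**2 + 154*k + 120) matches t_k.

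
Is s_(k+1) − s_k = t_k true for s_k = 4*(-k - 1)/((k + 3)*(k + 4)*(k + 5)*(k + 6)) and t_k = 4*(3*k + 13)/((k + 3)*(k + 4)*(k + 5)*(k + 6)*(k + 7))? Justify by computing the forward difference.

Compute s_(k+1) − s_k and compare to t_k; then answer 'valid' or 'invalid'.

s_(k+1) = 4*(-k - 2)/((k + 4)*(k + 5)*(k + 6)*(k + 7))
s_(k+1) − s_k = 4*(3*k + 1)/(k**5 + 25*k**4 + 245*k**3 + 1175*k**2 + 2754*k + 2520)
(s_(k+1) − s_k) − t_k = -48/(k**5 + 25*k**4 + 245*k**3 + 1175*k**2 + 2754*k + 2520)

Invalid: residual -48/(k**5 + 25*k**4 + 245*k**3 + 1175*k**2 + 2754*k + 2520) ≠ 0.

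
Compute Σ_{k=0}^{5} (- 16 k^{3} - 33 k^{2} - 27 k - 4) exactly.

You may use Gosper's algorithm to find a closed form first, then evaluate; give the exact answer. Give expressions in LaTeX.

Σ = -5844

t_(k+1)/t_k = (16*k**3 + 81*k**2 + 141*k + 80)/(16*k**3 + 33*k**2 + 27*k + 4).
A = 1, B = 1, C = k**3 + 33*k**2/16 + 27*k/16 + 1/4.
Need (1)·f(k+1) − (1)·f(k) = k**3 + 33*k**2/16 + 27*k/16 + 1/4.
Degrees (0,0,3) ⇒ d ≤ 4.
Match coefficients ⇒ f(k) = k*(4*k**3 + 3*k**2 + k - 4)/16.
So s_k = (B(k−1)f/C)·t_k = (k*(4*k**3 + 3*k**2 + k - 4)/(16*k**3 + 33*k**2 + 27*k + 4))·t_k = k*(-4*k**3 - 3*k**2 - k + 4).
Δs = -16*k**3 - 33*k**2 - 27*k - 4, as required.
Σ_(k=0)^(5) t_k = s_(6) − s_(0) = -5844 − (0) = -5844.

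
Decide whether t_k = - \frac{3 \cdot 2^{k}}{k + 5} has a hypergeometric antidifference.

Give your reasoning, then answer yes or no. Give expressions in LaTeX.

t_(k+1)/t_k = 2*(k + 5)/(k + 6).
Take A(k)=2*k + 10, B(k)=k + 6, C(k)=1.
Need (2*k + 10)·f(k+1) − (k + 5)·f(k) = 1.
Degrees (1,1,0) ⇒ d ≤ -1.
deg f ≤ -1 is impossible — no certificate.

No — negative degree bound, so no certificate f.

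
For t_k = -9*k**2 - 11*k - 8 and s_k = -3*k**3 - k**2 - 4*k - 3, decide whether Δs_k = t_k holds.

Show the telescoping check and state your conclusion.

valid; difference matches t_k

s_(k+1) = -3*k**3 - 10*k**2 - 15*k - 11
s_(k+1) − s_k = -9*k**2 - 11*k - 8
(s_(k+1) − s_k) − t_k = 0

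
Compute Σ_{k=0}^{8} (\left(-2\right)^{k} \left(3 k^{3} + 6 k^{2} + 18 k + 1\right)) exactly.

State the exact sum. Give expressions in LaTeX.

Σ = 390141

Compute t_(k+1)/t_k: get 2*(-3*k**3 - 15*k**2 - 39*k - 28)/(3*k**3 + 6*k**2 + 18*k + 1).
A = -2, B = 1, C = k**3 + 2*k**2 + 6*k + 1/3.
f must satisfy (-2)·f(k+1) − (1)·f(k) = k**3 + 2*k**2 + 6*k + 1/3.
deg f ≤ 3 (via 0,0,3).
A polynomial solution: f(k) = -(k**3 + 4*k - 3)/3.
Get s_k = R·t_k = (-2)**k*(-k**3 - 4*k + 3) with R(k) = B(k−1)f(k)/C(k) = -(k**3 + 4*k - 3)/(3*k**3 + 6*k**2 + 18*k + 1).
s_(k+1) − s_k = (-2)**k*(k**3 + 12*k + 2*(k + 1)**3 - 1) = t_k.
Evaluate s at k=9 and k=0: 390144 and 3; difference 390141.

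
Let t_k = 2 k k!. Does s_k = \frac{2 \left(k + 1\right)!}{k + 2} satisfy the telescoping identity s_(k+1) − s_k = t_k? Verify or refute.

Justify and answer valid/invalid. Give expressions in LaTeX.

Invalid: residual - \frac{2 \left(k^{2} + 2 k - 1\right) k!}{\left(k + 2\right) \left(k + 3\right)} ≠ 0.

s_(k+1) = 2*factorial(k + 2)/(k + 3)
s_(k+1) − s_k = 2*(k**2 + 3*k + 1)*factorial(k + 1)/((k + 2)*(k + 3))
(s_(k+1) − s_k) − t_k = -2*(k**2 + 2*k - 1)*factorial(k)/((k + 2)*(k + 3))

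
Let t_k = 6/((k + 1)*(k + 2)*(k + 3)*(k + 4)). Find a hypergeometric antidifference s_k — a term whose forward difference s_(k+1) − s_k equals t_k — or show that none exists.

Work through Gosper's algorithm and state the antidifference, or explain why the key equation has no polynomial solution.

Step 1: r(k) = (k + 1)/(k + 5).
Normal form (A,B,C) = (k + 1, k + 5, 1).
Solve (k + 1)·f(k+1) − (k + 4)·f(k) = 1.
Bound: deg f ≤ 3.
Solving with deg f ≤ 3: f(k) = k*(k**2 + 6*k + 11)/18.
Certificate R = B(k−1)f/C = k*(k + 4)*(k**2 + 6*k + 11)/18 gives s_k = k*(k**2 + 6*k + 11)/(3*(k + 1)*(k + 2)*(k + 3)).
s_(k+1) − s_k = 6/(k**4 + 10*k**3 + 35*k**2 + 50*k + 24) = t_k.

s_k = k*(k**2 + 6*k + 11)/(3*(k + 1)*(k + 2)*(k + 3))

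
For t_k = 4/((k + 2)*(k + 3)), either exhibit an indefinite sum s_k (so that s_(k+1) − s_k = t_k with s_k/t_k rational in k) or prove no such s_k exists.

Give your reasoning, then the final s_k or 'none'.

s_k = 2*k/(k + 2)

r(k) = (k + 2)/(k + 4) after simplifying.
Take A(k)=k + 2, B(k)=k + 4, C(k)=1.
Key eq: (k + 2)·f(k+1) = (k + 3)·f(k) + (1).
Degrees (1,1,0) ⇒ d ≤ 1.
Solve for f: f(k) = k/2 (degree 1 ≤ 1).
R(k) = B(k−1)·f(k)/C(k) = k*(k + 3)/2; s_k = R·t_k = 2*k/(k + 2).
s_(k+1) − s_k = 4/(k**2 + 5*k + 6) = t_k.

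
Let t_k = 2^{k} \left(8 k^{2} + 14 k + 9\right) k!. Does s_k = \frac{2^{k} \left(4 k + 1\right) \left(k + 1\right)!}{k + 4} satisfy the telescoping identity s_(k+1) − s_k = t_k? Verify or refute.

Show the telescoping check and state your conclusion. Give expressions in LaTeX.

s_(k+1) = 2**(k + 1)*(4*k + 5)*factorial(k + 2)/(k + 5)
s_(k+1) − s_k = 2**k*(8*k**3 + 54*k**2 + 103*k + 75)*factorial(k + 1)/((k + 4)*(k + 5))
(s_(k+1) − s_k) − t_k = -3*2**k*(8*k**3 + 46*k**2 + 61*k + 35)*factorial(k)/((k + 4)*(k + 5))

Invalid: residual - \frac{3 \cdot 2^{k} \left(8 k^{3} + 46 k^{2} + 61 k + 35\right) k!}{\left(k + 4\right) \left(k + 5\right)} ≠ 0.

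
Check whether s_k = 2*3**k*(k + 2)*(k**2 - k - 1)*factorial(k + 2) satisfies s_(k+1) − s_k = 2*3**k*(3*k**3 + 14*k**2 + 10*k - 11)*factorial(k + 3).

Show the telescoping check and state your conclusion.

Invalid: residual -2*3**k*(3*k**3 + 11*k**2 + 7*k - 8)*factorial(k + 2) ≠ 0.

s_(k+1) = 6*3**k*(k + 3)*(k**2 + k - 1)*factorial(k + 3)
s_(k+1) − s_k = 2*3**k*(3*k**4 + 20*k**3 + 41*k**2 + 12*k - 25)*factorial(k + 2)
(s_(k+1) − s_k) − t_k = -2*3**k*(3*k**3 + 11*k**2 + 7*k - 8)*factorial(k + 2)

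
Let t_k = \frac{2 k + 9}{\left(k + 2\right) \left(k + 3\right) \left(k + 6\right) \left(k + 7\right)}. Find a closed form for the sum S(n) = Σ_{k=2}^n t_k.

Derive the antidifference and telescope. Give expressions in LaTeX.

Ratio r(k) = (k + 2)*(k + 6)*(2*k + 11)/((k + 4)*(k + 8)*(2*k + 9)).
A = k + 2, B = k + 8, C = k**3 + 27*k**2/2 + 121*k/2 + 90.
Set up (k + 2)·f(k+1) − (k + 7)·f(k) − (k**3 + 27*k**2/2 + 121*k/2 + 90) = 0.
Bound: deg f ≤ 5.
A polynomial solution: f(k) = k*(k + 3)*(k + 4)*(k + 5)*(k + 8)/24.
R(k) = B(k−1)·f(k)/C(k) = k*(k + 3)*(k + 7)*(k + 8)/(12*(2*k + 9)); s_k = R·t_k = k*(k + 8)/(12*(k**2 + 8*k + 12)).
Check: Δs_k = (2*k + 9)/(k**4 + 18*k**3 + 113*k**2 + 288*k + 252). ✓
Evaluate: s_(n+1) = (n**2 + 10*n + 9)/(12*(n**2 + 10*n + 21)); subtract s_(2) = 5/96 ⇒ S(n) = (n**2 + 10*n - 11)/(32*(n**2 + 10*n + 21)).

S(n) = \frac{n^{2} + 10 n - 11}{32 \left(n^{2} + 10 n + 21\right)}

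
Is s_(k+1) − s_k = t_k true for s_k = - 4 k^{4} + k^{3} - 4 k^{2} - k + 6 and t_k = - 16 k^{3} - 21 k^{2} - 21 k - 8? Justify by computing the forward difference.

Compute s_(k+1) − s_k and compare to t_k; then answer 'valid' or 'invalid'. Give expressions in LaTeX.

s_(k+1) = -k - 4*(k + 1)**4 + (k + 1)**3 - 4*(k + 1)**2 + 5
s_(k+1) − s_k = -16*k**3 - 21*k**2 - 21*k - 8
(s_(k+1) − s_k) − t_k = 0

Valid — Δs_k = t_k.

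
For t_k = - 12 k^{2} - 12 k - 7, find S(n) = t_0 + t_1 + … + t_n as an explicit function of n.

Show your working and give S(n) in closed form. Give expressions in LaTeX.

Step 1: r(k) = (12*k**2 + 36*k + 31)/(12*k**2 + 12*k + 7).
Factor: A=1; B=1; C=k**2 + k + 7/12.
Set up (1)·f(k+1) − (1)·f(k) − (k**2 + k + 7/12) = 0.
d = 3 from the (0,0,2) case.
Match coefficients ⇒ f(k) = k*(4*k**2 + 3)/12.
So s_k = (B(k−1)f/C)·t_k = (k*(4*k**2 + 3)/(12*k**2 + 12*k + 7))·t_k = k*(-4*k**2 - 3).
s_(k+1) − s_k = -12*k**2 - 12*k - 7 = t_k.
Σ_(k=0)^n t_k = s_(n+1) − s_(0) = (-4*n**3 - 12*n**2 - 15*n - 7) − (0), i.e. -4*n**3 - 12*n**2 - 15*n - 7.

S(n) = - 4 n^{3} - 12 n^{2} - 15 n - 7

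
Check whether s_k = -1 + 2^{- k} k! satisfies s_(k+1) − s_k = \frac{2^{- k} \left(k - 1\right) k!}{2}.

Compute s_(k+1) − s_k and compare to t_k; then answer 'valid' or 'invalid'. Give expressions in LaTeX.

Valid — Δs_k = t_k.

s_(k+1) = (-2*2**k + k*factorial(k) + factorial(k))/(2*2**k)
s_(k+1) − s_k = (k - 1)*factorial(k)/(2*2**k)
(s_(k+1) − s_k) − t_k = 0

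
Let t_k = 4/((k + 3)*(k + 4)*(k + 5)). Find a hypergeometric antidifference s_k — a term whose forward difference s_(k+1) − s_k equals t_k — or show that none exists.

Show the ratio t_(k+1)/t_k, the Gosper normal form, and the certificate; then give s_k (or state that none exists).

r(k) = (k + 3)/(k + 6) after simplifying.
Gosper form: A/B · C(k+1)/C(k) with A=k + 3, B=k + 6, C=1.
Solve (k + 3)·f(k+1) − (k + 5)·f(k) = 1.
d = 2 from the (1,1,0) case.
Coefficient equations give f(k) = k*(k + 7)/24.
Then R = B(k−1)f/C = k*(k + 5)*(k + 7)/24, so s_k = R(k)·t_k = k*(k + 7)/(6*(k + 3)*(k + 4)).
Δs = 4/(k**3 + 12*k**2 + 47*k + 60), as required.

s_k = k*(k + 7)/(6*(k + 3)*(k + 4))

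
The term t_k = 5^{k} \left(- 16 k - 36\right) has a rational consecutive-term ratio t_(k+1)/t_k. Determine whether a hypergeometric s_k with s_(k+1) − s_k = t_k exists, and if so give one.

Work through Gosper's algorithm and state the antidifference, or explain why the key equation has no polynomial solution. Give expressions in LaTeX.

s_k = - 4 \cdot 5^{k} \left(k + 1\right)

Ratio r(k) = 5*(4*k + 13)/(4*k + 9).
Take A(k)=5, B(k)=1, C(k)=k + 9/4.
Key eq: (5)·f(k+1) = (1)·f(k) + (k + 9/4).
Bound: deg f ≤ 1.
A polynomial solution: f(k) = (k + 1)/4.
So s_k = (B(k−1)f/C)·t_k = ((k + 1)/(4*k + 9))·t_k = -4*5**k*(k + 1).
Check: Δs_k = 5**k*(-16*k - 36). ✓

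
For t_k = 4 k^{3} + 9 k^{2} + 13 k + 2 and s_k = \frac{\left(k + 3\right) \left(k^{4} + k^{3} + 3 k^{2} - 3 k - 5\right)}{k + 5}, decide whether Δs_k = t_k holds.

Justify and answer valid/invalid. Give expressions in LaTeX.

s_(k+1) = (k**5 + 9*k**4 + 32*k**3 + 58*k**2 + 37*k - 12)/(k + 6)
s_(k+1) − s_k = (4*k**5 + 47*k**4 + 176*k**3 + 305*k**2 + 272*k + 30)/(k**2 + 11*k + 30)
(s_(k+1) − s_k) − t_k = 2*(-3*k**4 - 28*k**3 - 55*k**2 - 70*k - 15)/(k**2 + 11*k + 30)

Invalid: residual \frac{2 \left(- 3 k^{4} - 28 k^{3} - 55 k^{2} - 70 k - 15\right)}{k^{2} + 11 k + 30} ≠ 0.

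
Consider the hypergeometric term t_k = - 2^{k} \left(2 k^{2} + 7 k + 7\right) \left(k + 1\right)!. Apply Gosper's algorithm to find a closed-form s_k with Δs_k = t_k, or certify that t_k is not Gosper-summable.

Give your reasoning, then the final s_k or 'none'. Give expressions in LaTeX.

s_k = - 2^{k} \left(k + 1\right) \left(k + 1\right)!

Ratio r(k) = 2*(2*k**3 + 15*k**2 + 38*k + 32)/(2*k**2 + 7*k + 7).
Gosper form: A/B · C(k+1)/C(k) with A=2*k + 4, B=1, C=k**2 + 7*k/2 + 7/2.
Need (2*k + 4)·f(k+1) − (1)·f(k) = k**2 + 7*k/2 + 7/2.
deg f ≤ 1 (via 1,0,2).
Match coefficients ⇒ f(k) = (k + 1)/2.
Certificate R = B(k−1)f/C = (k + 1)/(2*k**2 + 7*k + 7) gives s_k = -2**k*(k + 1)*factorial(k + 1).
s_(k+1) − s_k = -2**k*(2*k**2 + 7*k + 7)*factorial(k + 1) = t_k.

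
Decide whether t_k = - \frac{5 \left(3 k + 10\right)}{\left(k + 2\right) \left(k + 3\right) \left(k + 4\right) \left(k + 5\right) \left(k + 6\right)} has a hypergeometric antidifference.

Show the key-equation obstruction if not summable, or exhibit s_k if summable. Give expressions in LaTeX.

Compute t_(k+1)/t_k: get (k + 2)*(3*k + 13)/((k + 7)*(3*k + 10)).
Take A(k)=k + 2, B(k)=k + 7, C(k)=k + 10/3.
Set up (k + 2)·f(k+1) − (k + 6)·f(k) − (k + 10/3) = 0.
Degrees (1,1,1) ⇒ d ≤ 4.
Coefficient equations give f(k) = k*(k + 3)*(k**2 + 11*k + 38)/120.
R(k) = B(k−1)·f(k)/C(k) = k*(k + 3)*(k + 6)*(k**2 + 11*k + 38)/(40*(3*k + 10)); s_k = R·t_k = k*(-k**2 - 11*k - 38)/(8*(k**3 + 11*k**2 + 38*k + 40)).
s_(k+1) − s_k = 5*(-3*k - 10)/(k**5 + 20*k**4 + 155*k**3 + 580*k**2 + 1044*k + 720) = t_k.

Yes. s_k = \frac{k \left(- k^{2} - 11 k - 38\right)}{8 \left(k^{3} + 11 k^{2} + 38 k + 40\right)}.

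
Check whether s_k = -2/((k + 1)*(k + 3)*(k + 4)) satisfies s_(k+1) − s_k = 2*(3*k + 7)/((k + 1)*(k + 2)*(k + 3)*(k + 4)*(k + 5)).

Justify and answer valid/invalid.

s_(k+1) = -2/((k + 2)*(k + 4)*(k + 5))
s_(k+1) − s_k = 2*(3*k + 7)/(k**5 + 15*k**4 + 85*k**3 + 225*k**2 + 274*k + 120)
(s_(k+1) − s_k) − t_k = 0

valid (s_(k+1) − s_k reduces to t_k)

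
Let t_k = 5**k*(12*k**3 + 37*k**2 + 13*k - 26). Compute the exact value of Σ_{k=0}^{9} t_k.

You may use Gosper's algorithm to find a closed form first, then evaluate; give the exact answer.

Ratio r(k) = 5*(12*k**3 + 73*k**2 + 123*k + 36)/(12*k**3 + 37*k**2 + 13*k - 26).
A = 5, B = 1, C = k**3 + 37*k**2/12 + 13*k/12 - 13/6.
Need (5)·f(k+1) − (1)·f(k) = k**3 + 37*k**2/12 + 13*k/12 - 13/6.
Bound: deg f ≤ 3.
A polynomial solution: f(k) = (3*k**3 - 2*k**2 - 3*k - 4)/12.
R(k) = B(k−1)·f(k)/C(k) = (3*k**3 - 2*k**2 - 3*k - 4)/((k + 2)*(12*k**2 + 13*k - 13)); s_k = R·t_k = 5**k*(3*k**3 - 2*k**2 - 3*k - 4).
Δs = 5**k*(12*k**3 + 37*k**2 + 13*k - 26), as required.
Evaluate s at k=10 and k=0: 27011718750 and -4; difference 27011718754.

Σ = 27011718754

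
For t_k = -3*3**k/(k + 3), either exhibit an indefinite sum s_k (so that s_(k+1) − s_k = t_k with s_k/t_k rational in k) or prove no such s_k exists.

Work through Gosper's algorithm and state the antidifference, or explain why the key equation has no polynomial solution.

none — t_k is not Gosper-summable

t_(k+1)/t_k = 3*(k + 3)/(k + 4).
Gosper form: A/B · C(k+1)/C(k) with A=3*k + 9, B=k + 4, C=1.
Solve (3*k + 9)·f(k+1) − (k + 3)·f(k) = 1.
Degrees (1,1,0) ⇒ d ≤ -1.
deg f ≤ -1 is impossible — no certificate.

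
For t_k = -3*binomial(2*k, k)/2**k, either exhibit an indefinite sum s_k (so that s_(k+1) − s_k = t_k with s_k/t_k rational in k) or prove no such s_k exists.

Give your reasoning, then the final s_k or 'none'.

r(k) = (2*k + 1)/(k + 1) after simplifying.
A = 2*k + 1, B = k + 1, C = 1.
Solve (2*k + 1)·f(k+1) − (k)·f(k) = 1.
Bound: deg f ≤ -1.
d = -1 < 0 ⇒ no nonzero polynomial f; not summable.

not Gosper-summable; s_k does not exist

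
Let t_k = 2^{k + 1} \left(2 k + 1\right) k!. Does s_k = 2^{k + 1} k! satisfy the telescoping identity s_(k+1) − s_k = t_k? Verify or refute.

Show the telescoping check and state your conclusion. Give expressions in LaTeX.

valid (s_(k+1) − s_k reduces to t_k)

s_(k+1) = 2**(k + 2)*factorial(k + 1)
s_(k+1) − s_k = 2**(k + 1)*(2*k + 1)*factorial(k)
(s_(k+1) − s_k) − t_k = 0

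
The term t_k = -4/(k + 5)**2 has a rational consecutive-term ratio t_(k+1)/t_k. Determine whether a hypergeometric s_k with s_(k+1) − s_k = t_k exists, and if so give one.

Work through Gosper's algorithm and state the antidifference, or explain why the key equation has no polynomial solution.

none (Gosper's algorithm certifies no s_k)

t_(k+1)/t_k = (k + 5)**2/(k + 6)**2.
Gosper form: A/B · C(k+1)/C(k) with A=k**2 + 10*k + 25, B=k**2 + 12*k + 36, C=1.
f must satisfy (k**2 + 10*k + 25)·f(k+1) − (k**2 + 10*k + 25)·f(k) = 1.
From deg A=2, deg B=2, deg C=0: d=0.
Generic f = c0 gives residual -1; -1 = 0 cannot hold, so t_k is not Gosper-summable.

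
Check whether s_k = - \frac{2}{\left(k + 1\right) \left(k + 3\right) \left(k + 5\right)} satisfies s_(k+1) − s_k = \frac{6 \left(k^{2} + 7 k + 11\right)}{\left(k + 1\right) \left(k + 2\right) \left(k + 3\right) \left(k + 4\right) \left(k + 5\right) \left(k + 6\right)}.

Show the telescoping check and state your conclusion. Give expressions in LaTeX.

s_(k+1) = -2/((k + 2)*(k + 4)*(k + 6))
s_(k+1) − s_k = 6*(k**2 + 7*k + 11)/(k**6 + 21*k**5 + 175*k**4 + 735*k**3 + 1624*k**2 + 1764*k + 720)
(s_(k+1) − s_k) − t_k = 0

Valid: the claim telescopes to t_k.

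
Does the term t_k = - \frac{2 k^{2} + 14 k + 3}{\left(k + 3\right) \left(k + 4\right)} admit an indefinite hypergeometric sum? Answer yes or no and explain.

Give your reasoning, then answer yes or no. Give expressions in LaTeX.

Yes. s_k = \frac{k \left(1 - 2 k\right)}{k + 3}.

t_(k+1)/t_k = (k + 3)*(14*k + 2*(k + 1)**2 + 17)/((k + 5)*(2*k**2 + 14*k + 3)).
Take A(k)=k + 3, B(k)=k + 5, C(k)=k**2 + 7*k + 3/2.
f must satisfy (k + 3)·f(k+1) − (k + 4)·f(k) = k**2 + 7*k + 3/2.
Bound: deg f ≤ 2.
Coefficient equations give f(k) = k*(2*k - 1)/2.
R(k) = B(k−1)·f(k)/C(k) = k*(k + 4)*(2*k - 1)/(2*k**2 + 14*k + 3); s_k = R·t_k = k*(1 - 2*k)/(k + 3).
Δs = (-2*k**2 - 14*k - 3)/(k**2 + 7*k + 12), as required.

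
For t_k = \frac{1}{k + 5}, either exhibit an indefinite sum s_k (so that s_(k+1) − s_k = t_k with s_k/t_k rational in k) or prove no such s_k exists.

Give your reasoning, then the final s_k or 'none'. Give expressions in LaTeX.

none — t_k is not Gosper-summable

Ratio r(k) = (k + 5)/(k + 6).
Take A(k)=k + 5, B(k)=k + 6, C(k)=1.
f must satisfy (k + 5)·f(k+1) − (k + 5)·f(k) = 1.
From deg A=1, deg B=1, deg C=0: d=0.
f = c0 ⇒ A·f(k+1) − B(k−1)·f(k) − C = -1. The system {-1 = 0} is inconsistent; no antidifference.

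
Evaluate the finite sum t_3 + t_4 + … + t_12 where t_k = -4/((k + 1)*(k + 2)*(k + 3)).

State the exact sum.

Step 1: r(k) = (k + 1)/(k + 4).
Factor: A=k + 1; B=k + 4; C=1.
Need (k + 1)·f(k+1) − (k + 3)·f(k) = 1.
Degrees (1,1,0) ⇒ d ≤ 2.
Coefficient equations give f(k) = k*(k + 3)/4.
So s_k = (B(k−1)f/C)·t_k = (k*(k + 3)**2/4)·t_k = k*(-k - 3)/((k + 1)*(k + 2)).
Verify: -4/(k**3 + 6*k**2 + 11*k + 6) matches t_k.
Evaluate s at k=13 and k=3: -104/105 and -9/10; difference -19/210.

Σ = -19/210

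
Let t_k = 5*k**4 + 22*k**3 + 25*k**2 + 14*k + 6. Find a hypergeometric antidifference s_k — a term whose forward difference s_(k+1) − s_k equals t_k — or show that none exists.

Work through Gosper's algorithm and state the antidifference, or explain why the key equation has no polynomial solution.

Ratio r(k) = (5*k**4 + 42*k**3 + 121*k**2 + 150*k + 72)/(5*k**4 + 22*k**3 + 25*k**2 + 14*k + 6).
A = 1, B = 1, C = k**4 + 22*k**3/5 + 5*k**2 + 14*k/5 + 6/5.
Set up (1)·f(k+1) − (1)·f(k) − (k**4 + 22*k**3/5 + 5*k**2 + 14*k/5 + 6/5) = 0.
Bound: deg f ≤ 5.
Match coefficients ⇒ f(k) = k*(k + 1)*(k**3 + 2*k**2 - 3*k + 3)/5.
Then R = B(k−1)f/C = k*(k**3 + 2*k**2 - 3*k + 3)/((k + 3)*(5*k**2 + 2*k + 2)), so s_k = R(k)·t_k = k*(k**4 + 3*k**3 - k**2 + 3).
s_(k+1) − s_k = 5*k**4 + 22*k**3 + 25*k**2 + 14*k + 6 = t_k.

s_k = k*(k**4 + 3*k**3 - k**2 + 3)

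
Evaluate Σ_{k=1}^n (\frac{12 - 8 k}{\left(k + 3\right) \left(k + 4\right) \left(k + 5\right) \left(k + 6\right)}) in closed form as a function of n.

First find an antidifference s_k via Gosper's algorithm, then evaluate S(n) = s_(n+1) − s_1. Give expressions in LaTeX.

S(n) = \frac{n \left(- n^{2} - 15 n + 46\right)}{30 \left(n^{3} + 15 n^{2} + 74 n + 120\right)}

r(k) = (k + 3)*(2*k - 1)/((k + 7)*(2*k - 3)) after simplifying.
Factor: A=k + 3; B=k + 7; C=k - 3/2.
Solve (k + 3)·f(k+1) − (k + 6)·f(k) = k - 3/2.
Bound: deg f ≤ 3.
Solving with deg f ≤ 3: f(k) = -k/2.
Get s_k = R·t_k = 4*k/((k + 3)*(k + 4)*(k + 5)) with R(k) = B(k−1)f(k)/C(k) = -k*(k + 6)/(2*k - 3).
Δs = 4*(3 - 2*k)/(k**4 + 18*k**3 + 119*k**2 + 342*k + 360), as required.
s_(n+1) = 4*(n + 1)/(n**3 + 15*n**2 + 74*n + 120) and s_(1) = 1/30, so S(n) = n*(-n**2 - 15*n + 46)/(30*(n**3 + 15*n**2 + 74*n + 120)).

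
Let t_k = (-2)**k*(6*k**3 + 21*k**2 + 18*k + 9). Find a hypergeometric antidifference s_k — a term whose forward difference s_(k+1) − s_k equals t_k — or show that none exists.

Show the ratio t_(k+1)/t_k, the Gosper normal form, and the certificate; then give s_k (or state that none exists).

Compute t_(k+1)/t_k: get 2*(-2*k**3 - 13*k**2 - 26*k - 18)/(2*k**3 + 7*k**2 + 6*k + 3).
Gosper form: A/B · C(k+1)/C(k) with A=-2, B=1, C=k**3 + 7*k**2/2 + 3*k + 3/2.
Set up (-2)·f(k+1) − (1)·f(k) − (k**3 + 7*k**2/2 + 3*k + 3/2) = 0.
Degrees (0,0,3) ⇒ d ≤ 3.
Solving with deg f ≤ 3: f(k) = -(2*k**3 + 3*k**2 - 2*k + 1)/6.
R(k) = B(k−1)·f(k)/C(k) = -(2*k**3 + 3*k**2 - 2*k + 1)/(3*(2*k**3 + 7*k**2 + 6*k + 3)); s_k = R·t_k = (-2)**k*(-2*k**3 - 3*k**2 + 2*k - 1).
Check: Δs_k = (-2)**k*(6*k**3 + 21*k**2 + 18*k + 9). ✓

s_k = (-2)**k*(-2*k**3 - 3*k**2 + 2*k - 1)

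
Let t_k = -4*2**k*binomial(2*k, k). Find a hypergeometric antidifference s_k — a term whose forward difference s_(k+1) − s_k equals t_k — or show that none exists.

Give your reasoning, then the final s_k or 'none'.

no hypergeometric antidifference exists

Ratio r(k) = 4*(2*k + 1)/(k + 1).
Normal form (A,B,C) = (8*k + 4, k + 1, 1).
f must satisfy (8*k + 4)·f(k+1) − (k)·f(k) = 1.
From deg A=1, deg B=1, deg C=0: d=-1.
deg f ≤ -1 is impossible — no certificate.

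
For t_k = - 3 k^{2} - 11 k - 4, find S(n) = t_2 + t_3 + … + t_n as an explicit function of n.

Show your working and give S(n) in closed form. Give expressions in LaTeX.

S(n) = - n^{3} - 7 n^{2} - 10 n + 18

The ratio is (3*k**2 + 17*k + 18)/(3*k**2 + 11*k + 4).
So A=1 and B=1, with C=k**2 + 11*k/3 + 4/3.
f must satisfy (1)·f(k+1) − (1)·f(k) = k**2 + 11*k/3 + 4/3.
Bound: deg f ≤ 3.
A polynomial solution: f(k) = k*(k**2 + 4*k - 1)/3.
Get s_k = R·t_k = k*(-k**2 - 4*k + 1) with R(k) = B(k−1)f(k)/C(k) = k*(k**2 + 4*k - 1)/(3*k**2 + 11*k + 4).
Verify: -3*k**2 - 11*k - 4 matches t_k.
Telescope: S(n) = s_(n+1) − s_(2) = -n**3 - 7*n**2 - 10*n - 4 − (-22) = -n**3 - 7*n**2 - 10*n + 18.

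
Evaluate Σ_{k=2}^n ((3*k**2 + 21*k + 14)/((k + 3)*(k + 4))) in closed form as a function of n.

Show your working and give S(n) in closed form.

Compute t_(k+1)/t_k: get (k + 3)*(21*k + 3*(k + 1)**2 + 35)/((k + 5)*(3*k**2 + 21*k + 14)).
A = k + 3, B = k + 5, C = k**2 + 7*k + 14/3.
f must satisfy (k + 3)·f(k+1) − (k + 4)·f(k) = k**2 + 7*k + 14/3.
d = 2 from the (1,1,2) case.
Match coefficients ⇒ f(k) = k*(9*k + 5)/9.
Get s_k = R·t_k = k*(9*k + 5)/(3*(k + 3)) with R(k) = B(k−1)f(k)/C(k) = k*(k + 4)*(9*k + 5)/(3*(3*k**2 + 21*k + 14)).
s_(k+1) − s_k = (3*k**2 + 21*k + 14)/(k**2 + 7*k + 12) = t_k.
Telescope: S(n) = s_(n+1) − s_(2) = (9*n**2 + 23*n + 14)/(3*(n + 4)) − (46/15) = (15*n**2 + 23*n - 38)/(5*(n + 4)).

S(n) = (15*n**2 + 23*n - 38)/(5*(n + 4))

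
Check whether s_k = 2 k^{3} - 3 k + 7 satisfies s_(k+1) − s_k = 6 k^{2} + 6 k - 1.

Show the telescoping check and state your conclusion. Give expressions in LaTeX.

s_(k+1) = -3*k + 2*(k + 1)**3 + 4
s_(k+1) − s_k = 6*k**2 + 6*k - 1
(s_(k+1) − s_k) − t_k = 0

valid (s_(k+1) − s_k reduces to t_k)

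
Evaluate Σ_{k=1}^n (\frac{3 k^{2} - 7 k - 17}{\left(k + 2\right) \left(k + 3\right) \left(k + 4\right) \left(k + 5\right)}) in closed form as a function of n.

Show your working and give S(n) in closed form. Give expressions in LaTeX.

S(n) = \frac{n \left(n^{2} - 18 n - 53\right)}{10 \left(n^{3} + 12 n^{2} + 47 n + 60\right)}

The ratio is (k + 2)*(7*k - 3*(k + 1)**2 + 24)/((k + 6)*(-3*k**2 + 7*k + 17)).
A = k + 2, B = k + 6, C = k**2 - 7*k/3 - 17/3.
Solve (k + 2)·f(k+1) − (k + 5)·f(k) = k**2 - 7*k/3 - 17/3.
d = 3 from the (1,1,2) case.
Match coefficients ⇒ f(k) = -k*(k**2 + 81*k + 122)/72.
Then R = B(k−1)f/C = -k*(k + 5)*(k**2 + 81*k + 122)/(24*(3*k**2 - 7*k - 17)), so s_k = R(k)·t_k = k*(-k**2 - 81*k - 122)/(24*(k + 2)*(k + 3)*(k + 4)).
s_(k+1) − s_k = (3*k**2 - 7*k - 17)/(k**4 + 14*k**3 + 71*k**2 + 154*k + 120) = t_k.
Σ_(k=1)^n t_k = s_(n+1) − s_(1) = ((-n**3 - 84*n**2 - 287*n - 204)/(24*(n**3 + 12*n**2 + 47*n + 60))) − (-17/120), i.e. n*(n**2 - 18*n - 53)/(10*(n**3 + 12*n**2 + 47*n + 60)).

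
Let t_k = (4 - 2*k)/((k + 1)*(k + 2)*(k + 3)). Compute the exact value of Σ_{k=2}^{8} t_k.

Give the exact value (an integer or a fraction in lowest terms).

Σ = -21/220

Ratio r(k) = (k - 1)*(k + 1)/((k - 2)*(k + 4)).
Gosper form: A/B · C(k+1)/C(k) with A=k + 1, B=k + 4, C=k - 2.
Set up (k + 1)·f(k+1) − (k + 3)·f(k) − (k - 2) = 0.
Bound: deg f ≤ 2.
Match coefficients ⇒ f(k) = -k*(k + 7)/4.
Get s_k = R·t_k = k*(k + 7)/(2*(k + 1)*(k + 2)) with R(k) = B(k−1)f(k)/C(k) = -k*(k + 3)*(k + 7)/(4*(k - 2)).
Verify: 2*(2 - k)/(k**3 + 6*k**2 + 11*k + 6) matches t_k.
Σ_(k=2)^(8) t_k = s_(9) − s_(2) = 36/55 − (3/4) = -21/220.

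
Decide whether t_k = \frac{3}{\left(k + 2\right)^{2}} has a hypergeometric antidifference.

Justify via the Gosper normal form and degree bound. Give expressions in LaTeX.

No. Not Gosper-summable.

The ratio is (k + 2)**2/(k + 3)**2.
Factor: A=k**2 + 4*k + 4; B=k**2 + 6*k + 9; C=1.
Solve (k**2 + 4*k + 4)·f(k+1) − (k**2 + 4*k + 4)·f(k) = 1.
Degrees (2,2,0) ⇒ d ≤ 0.
Write f(k) = c0. Then LHS − RHS = -1, requiring -1 = 0: contradictory. No certificate.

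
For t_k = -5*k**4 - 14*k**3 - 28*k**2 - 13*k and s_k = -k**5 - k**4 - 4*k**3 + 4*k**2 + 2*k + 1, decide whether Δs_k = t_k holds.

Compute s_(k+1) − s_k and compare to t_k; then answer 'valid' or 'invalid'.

s_(k+1) = -k**5 - 6*k**4 - 18*k**3 - 24*k**2 - 11*k + 1
s_(k+1) − s_k = k*(-5*k**3 - 14*k**2 - 28*k - 13)
(s_(k+1) − s_k) − t_k = 0

valid; difference matches t_k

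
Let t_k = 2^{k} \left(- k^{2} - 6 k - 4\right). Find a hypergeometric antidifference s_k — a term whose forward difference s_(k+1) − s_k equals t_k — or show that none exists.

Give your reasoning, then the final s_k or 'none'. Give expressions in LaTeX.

s_k = 2^{k} \left(- k^{2} - 2 k + 2\right)

Ratio r(k) = 2*(k**2 + 8*k + 11)/(k**2 + 6*k + 4).
A = 2, B = 1, C = k**2 + 6*k + 4.
Solve (2)·f(k+1) − (1)·f(k) = k**2 + 6*k + 4.
d = 2 from the (0,0,2) case.
Solve for f: f(k) = k**2 + 2*k - 2 (degree 2 ≤ 2).
So s_k = (B(k−1)f/C)·t_k = ((k**2 + 2*k - 2)/(k**2 + 6*k + 4))·t_k = 2**k*(-k**2 - 2*k + 2).
Δs = 2**k*(-k**2 - 6*k - 4), as required.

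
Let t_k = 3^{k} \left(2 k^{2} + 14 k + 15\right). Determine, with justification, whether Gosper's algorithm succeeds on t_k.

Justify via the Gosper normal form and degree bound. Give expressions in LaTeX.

Yes. s_k = 3^{k} k \left(k + 4\right).

t_(k+1)/t_k = 3*(2*k**2 + 18*k + 31)/(2*k**2 + 14*k + 15).
So A=3 and B=1, with C=k**2 + 7*k + 15/2.
Need (3)·f(k+1) − (1)·f(k) = k**2 + 7*k + 15/2.
d = 2 from the (0,0,2) case.
Match coefficients ⇒ f(k) = k*(k + 4)/2.
R(k) = B(k−1)·f(k)/C(k) = k*(k + 4)/(2*k**2 + 14*k + 15); s_k = R·t_k = 3**k*k*(k + 4).
Verify: 3**k*(2*k**2 + 14*k + 15) matches t_k.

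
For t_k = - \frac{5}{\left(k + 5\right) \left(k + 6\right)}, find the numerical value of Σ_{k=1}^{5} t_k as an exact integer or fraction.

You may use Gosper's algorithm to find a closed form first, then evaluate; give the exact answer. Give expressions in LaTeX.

Σ = -25/66

Ratio r(k) = (k + 5)/(k + 7).
Normal form (A,B,C) = (k + 5, k + 7, 1).
Set up (k + 5)·f(k+1) − (k + 6)·f(k) − (1) = 0.
Degrees (1,1,0) ⇒ d ≤ 1.
Solving with deg f ≤ 1: f(k) = k/5.
So s_k = (B(k−1)f/C)·t_k = (k*(k + 6)/5)·t_k = -k/(k + 5).
Verify: -5/(k**2 + 11*k + 30) matches t_k.
Σ_(k=1)^(5) t_k = s_(6) − s_(1) = -6/11 − (-1/6) = -25/66.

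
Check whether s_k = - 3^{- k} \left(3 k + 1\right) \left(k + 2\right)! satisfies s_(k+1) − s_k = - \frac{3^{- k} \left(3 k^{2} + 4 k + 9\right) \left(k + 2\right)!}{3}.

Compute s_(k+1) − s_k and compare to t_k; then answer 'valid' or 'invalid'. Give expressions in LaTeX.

s_(k+1) = -(3*k + 4)*factorial(k + 3)/(3*3**k)
s_(k+1) − s_k = -(3*k**2 + 4*k + 9)*factorial(k + 2)/(3*3**k)
(s_(k+1) − s_k) − t_k = 0

valid (s_(k+1) − s_k reduces to t_k)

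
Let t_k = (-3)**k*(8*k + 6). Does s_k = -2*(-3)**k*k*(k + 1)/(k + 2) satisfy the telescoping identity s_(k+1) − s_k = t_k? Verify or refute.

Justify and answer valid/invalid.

s_(k+1) = 6*(-3)**k*(k + 1)*(k + 2)/(k + 3)
s_(k+1) − s_k = (-3)**k*(8*k**3 + 38*k**2 + 54*k + 24)/(k**2 + 5*k + 6)
(s_(k+1) − s_k) − t_k = (-3)**k*(-8*k**2 - 24*k - 12)/(k**2 + 5*k + 6)

Invalid: residual (-3)**k*(-8*k**2 - 24*k - 12)/(k**2 + 5*k + 6) ≠ 0.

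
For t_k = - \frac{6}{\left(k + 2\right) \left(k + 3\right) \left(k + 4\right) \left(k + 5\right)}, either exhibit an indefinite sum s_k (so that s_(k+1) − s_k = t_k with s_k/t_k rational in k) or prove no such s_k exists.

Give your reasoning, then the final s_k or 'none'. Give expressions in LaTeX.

Ratio r(k) = (k + 2)/(k + 6).
So A=k + 2 and B=k + 6, with C=1.
Solve (k + 2)·f(k+1) − (k + 5)·f(k) = 1.
Bound: deg f ≤ 3.
A polynomial solution: f(k) = k*(k**2 + 9*k + 26)/72.
Then R = B(k−1)f/C = k*(k + 5)*(k**2 + 9*k + 26)/72, so s_k = R(k)·t_k = k*(-k**2 - 9*k - 26)/(12*(k + 2)*(k + 3)*(k + 4)).
Check: Δs_k = -6/(k**4 + 14*k**3 + 71*k**2 + 154*k + 120). ✓

s_k = \frac{k \left(- k^{2} - 9 k - 26\right)}{12 \left(k + 2\right) \left(k + 3\right) \left(k + 4\right)}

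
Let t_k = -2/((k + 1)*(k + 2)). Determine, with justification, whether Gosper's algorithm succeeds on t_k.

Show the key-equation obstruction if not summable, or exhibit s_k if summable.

Compute t_(k+1)/t_k: get (k + 1)/(k + 3).
Gosper form: A/B · C(k+1)/C(k) with A=k + 1, B=k + 3, C=1.
Solve (k + 1)·f(k+1) − (k + 2)·f(k) = 1.
Degrees (1,1,0) ⇒ d ≤ 1.
A polynomial solution: f(k) = k.
So s_k = (B(k−1)f/C)·t_k = (k*(k + 2))·t_k = -2*k/(k + 1).
Check: Δs_k = -2/(k**2 + 3*k + 2). ✓

Yes. s_k = -2*k/(k + 1).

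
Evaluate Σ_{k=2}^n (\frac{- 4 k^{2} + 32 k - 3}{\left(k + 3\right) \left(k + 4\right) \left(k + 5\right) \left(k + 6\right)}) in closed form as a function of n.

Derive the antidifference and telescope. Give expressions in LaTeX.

Compute t_(k+1)/t_k: get -(k + 3)*(32*k - 4*(k + 1)**2 + 29)/((k + 7)*(4*k**2 - 32*k + 3)).
A = k + 3, B = k + 7, C = k**2 - 8*k + 3/4.
f must satisfy (k + 3)·f(k+1) − (k + 6)·f(k) = k**2 - 8*k + 3/4.
Degrees (1,1,2) ⇒ d ≤ 3.
Solve for f: f(k) = k*(k**2 - 68*k + 87)/80 (degree 3 ≤ 3).
Get s_k = R·t_k = k*(-k**2 + 68*k - 87)/(20*(k + 3)*(k + 4)*(k + 5)) with R(k) = B(k−1)f(k)/C(k) = k*(k + 6)*(k**2 - 68*k + 87)/(20*(4*k**2 - 32*k + 3)).
Verify: (-4*k**2 + 32*k - 3)/(k**4 + 18*k**3 + 119*k**2 + 342*k + 360) matches t_k.
Telescope: S(n) = s_(n+1) − s_(2) = (-n**3 + 65*n**2 + 46*n - 20)/(20*(n**3 + 15*n**2 + 74*n + 120)) − (3/140) = (-n**3 + 41*n**2 + 10*n - 50)/(14*(n**3 + 15*n**2 + 74*n + 120)).

S(n) = \frac{- n^{3} + 41 n^{2} + 10 n - 50}{14 \left(n^{3} + 15 n^{2} + 74 n + 120\right)}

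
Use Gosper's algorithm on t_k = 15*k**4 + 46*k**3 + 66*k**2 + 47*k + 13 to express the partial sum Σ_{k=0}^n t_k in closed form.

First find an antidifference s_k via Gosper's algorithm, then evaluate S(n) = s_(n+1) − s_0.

S(n) = 3*n**5 + 19*n**4 + 50*n**3 + 68*n**2 + 47*n + 13

r(k) = (15*k**4 + 106*k**3 + 294*k**2 + 377*k + 187)/(15*k**4 + 46*k**3 + 66*k**2 + 47*k + 13) after simplifying.
Normal form (A,B,C) = (1, 1, k**4 + 46*k**3/15 + 22*k**2/5 + 47*k/15 + 13/15).
Need (1)·f(k+1) − (1)·f(k) = k**4 + 46*k**3/15 + 22*k**2/5 + 47*k/15 + 13/15.
Bound: deg f ≤ 5.
Coefficient equations give f(k) = k**2*(3*k**3 + 4*k**2 + 4*k + 2)/15.
R(k) = B(k−1)·f(k)/C(k) = k**2*(3*k**3 + 4*k**2 + 4*k + 2)/(15*k**4 + 46*k**3 + 66*k**2 + 47*k + 13); s_k = R·t_k = k**2*(3*k**3 + 4*k**2 + 4*k + 2).
Check: Δs_k = 15*k**4 + 46*k**3 + 66*k**2 + 47*k + 13. ✓
Evaluate: s_(n+1) = 3*n**5 + 19*n**4 + 50*n**3 + 68*n**2 + 47*n + 13; subtract s_(0) = 0 ⇒ S(n) = 3*n**5 + 19*n**4 + 50*n**3 + 68*n**2 + 47*n + 13.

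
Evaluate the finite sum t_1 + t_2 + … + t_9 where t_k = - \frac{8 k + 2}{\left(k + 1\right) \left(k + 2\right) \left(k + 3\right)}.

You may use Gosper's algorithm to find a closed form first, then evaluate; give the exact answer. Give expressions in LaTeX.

Step 1: r(k) = (k + 1)*(4*k + 5)/((k + 4)*(4*k + 1)).
Factor: A=k + 1; B=k + 4; C=k + 1/4.
f must satisfy (k + 1)·f(k+1) − (k + 3)·f(k) = k + 1/4.
d = 2 from the (1,1,1) case.
A polynomial solution: f(k) = k*(5*k - 1)/16.
Certificate R = B(k−1)f/C = k*(k + 3)*(5*k - 1)/(4*(4*k + 1)) gives s_k = -k*(5*k - 1)/(2*(k + 1)*(k + 2)).
Verify: 2*(-4*k - 1)/(k**3 + 6*k**2 + 11*k + 6) matches t_k.
Sum = s_(10) − s_(1); s_(10) = -245/132, s_(1) = -1/3 ⇒ -67/44.

Σ = -67/44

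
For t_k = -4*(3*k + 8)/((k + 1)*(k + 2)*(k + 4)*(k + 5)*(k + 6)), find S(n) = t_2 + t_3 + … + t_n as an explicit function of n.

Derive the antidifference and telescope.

Step 1: r(k) = (k + 1)*(k + 4)*(3*k + 11)/((k + 3)*(k + 7)*(3*k + 8)).
Factor: A=k + 1; B=k + 7; C=k**2 + 17*k/3 + 8.
Set up (k + 1)·f(k+1) − (k + 6)·f(k) − (k**2 + 17*k/3 + 8) = 0.
Bound: deg f ≤ 5.
Coefficient equations give f(k) = k*(k + 2)*(k + 3)*(k**2 + 10*k + 29)/60.
Then R = B(k−1)f/C = k*(k + 2)*(k + 6)*(k**2 + 10*k + 29)/(20*(3*k + 8)), so s_k = R(k)·t_k = k*(-k**2 - 10*k - 29)/(5*(k**3 + 10*k**2 + 29*k + 20)).
Verify: 4*(-3*k - 8)/(k**5 + 18*k**4 + 121*k**3 + 372*k**2 + 508*k + 240) matches t_k.
Evaluate: s_(n+1) = (-n**3 - 13*n**2 - 52*n - 40)/(5*(n**3 + 13*n**2 + 52*n + 60)); subtract s_(2) = -53/315 ⇒ S(n) = 2*(-n**3 - 13*n**2 - 52*n + 66)/(63*(n**3 + 13*n**2 + 52*n + 60)).

S(n) = 2*(-n**3 - 13*n**2 - 52*n + 66)/(63*(n**3 + 13*n**2 + 52*n + 60))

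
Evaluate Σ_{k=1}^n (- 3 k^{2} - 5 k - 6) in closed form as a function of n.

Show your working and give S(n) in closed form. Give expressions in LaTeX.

Ratio r(k) = (3*k**2 + 11*k + 14)/(3*k**2 + 5*k + 6).
So A=1 and B=1, with C=k**2 + 5*k/3 + 2.
Set up (1)·f(k+1) − (1)·f(k) − (k**2 + 5*k/3 + 2) = 0.
Bound: deg f ≤ 3.
Solve for f: f(k) = k*(k**2 + k + 4)/3 (degree 3 ≤ 3).
Certificate R = B(k−1)f/C = k*(k**2 + k + 4)/(3*k**2 + 5*k + 6) gives s_k = k*(-k**2 - k - 4).
Check: Δs_k = -3*k**2 - 5*k - 6. ✓
s_(n+1) = -n**3 - 4*n**2 - 9*n - 6 and s_(1) = -6, so S(n) = n*(-n**2 - 4*n - 9).

S(n) = n \left(- n^{2} - 4 n - 9\right)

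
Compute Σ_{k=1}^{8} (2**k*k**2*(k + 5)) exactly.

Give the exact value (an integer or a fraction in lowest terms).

r(k) = 2*(k + 1)**2*(k + 6)/(k**2*(k + 5)) after simplifying.
Gosper form: A/B · C(k+1)/C(k) with A=2, B=1, C=k**3 + 5*k**2.
Key eq: (2)·f(k+1) = (1)·f(k) + (k**3 + 5*k**2).
d = 3 from the (0,0,3) case.
Match coefficients ⇒ f(k) = k**3 - k**2 - 2*k + 4.
Get s_k = R·t_k = 2**k*(k**3 - k**2 - 2*k + 4) with R(k) = B(k−1)f(k)/C(k) = (k**3 - k**2 - 2*k + 4)/(k**2*(k + 5)).
s_(k+1) − s_k = 2**k*k**2*(k + 5) = t_k.
Sum = s_(9) − s_(1); s_(9) = 324608, s_(1) = 4 ⇒ 324604.

Σ = 324604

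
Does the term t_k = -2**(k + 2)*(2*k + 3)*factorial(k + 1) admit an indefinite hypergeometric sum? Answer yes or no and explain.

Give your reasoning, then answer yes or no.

Yes. s_k = -2**(k + 2)*factorial(k + 1).

Compute t_(k+1)/t_k: get 2*(k + 2)*(2*k + 5)/(2*k + 3).
Take A(k)=2*k + 4, B(k)=1, C(k)=k + 3/2.
Key eq: (2*k + 4)·f(k+1) = (1)·f(k) + (k + 3/2).
From deg A=1, deg B=0, deg C=1: d=0.
Match coefficients ⇒ f(k) = 1/2.
So s_k = (B(k−1)f/C)·t_k = (1/(2*k + 3))·t_k = -2**(k + 2)*factorial(k + 1).
Δs = -2**(k + 2)*(2*k + 3)*factorial(k + 1), as required.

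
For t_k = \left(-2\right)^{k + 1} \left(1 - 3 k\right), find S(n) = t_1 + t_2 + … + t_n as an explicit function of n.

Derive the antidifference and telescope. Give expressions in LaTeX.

S(n) = \left(-2\right)^{n + 2} n

r(k) = 2*(-3*k - 2)/(3*k - 1) after simplifying.
Take A(k)=-2, B(k)=1, C(k)=k - 1/3.
Key eq: (-2)·f(k+1) = (1)·f(k) + (k - 1/3).
Bound: deg f ≤ 1.
Coefficient equations give f(k) = -(k - 1)/3.
Then R = B(k−1)f/C = -(k - 1)/(3*k - 1), so s_k = R(k)·t_k = (-2)**(k + 1)*(k - 1).
Check: Δs_k = (-2)**(k + 1)*(1 - 3*k). ✓
Σ_(k=1)^n t_k = s_(n+1) − s_(1) = ((-2)**(n + 2)*n) − (0), i.e. (-2)**(n + 2)*n.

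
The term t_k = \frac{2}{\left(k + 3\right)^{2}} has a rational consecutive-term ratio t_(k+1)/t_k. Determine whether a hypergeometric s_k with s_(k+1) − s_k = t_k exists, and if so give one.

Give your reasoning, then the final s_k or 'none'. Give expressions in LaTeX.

r(k) = (k + 3)**2/(k + 4)**2 after simplifying.
A = k**2 + 6*k + 9, B = k**2 + 8*k + 16, C = 1.
Set up (k**2 + 6*k + 9)·f(k+1) − (k**2 + 6*k + 9)·f(k) − (1) = 0.
From deg A=2, deg B=2, deg C=0: d=0.
Write f(k) = c0. Then LHS − RHS = -1, requiring -1 = 0: contradictory. No certificate.

no hypergeometric antidifference exists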